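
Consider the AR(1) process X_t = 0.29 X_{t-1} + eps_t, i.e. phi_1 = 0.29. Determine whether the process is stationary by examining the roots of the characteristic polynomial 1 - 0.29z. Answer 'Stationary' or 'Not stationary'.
\text{Stationary}

The AR(p) characteristic polynomial is P(z) = 1 - 0.29z.
Stationarity requires all roots to lie outside the unit circle, i.e. |z| > 1 for every root.
This is linear in z: 1 + (-0.29) z = 0  =>  z = -1/(-0.29) = 3.448276,  |z| = 3.448276.
Moduli of all roots: 3.4483.
All moduli strictly greater than 1? Yes.
Verdict: Stationary.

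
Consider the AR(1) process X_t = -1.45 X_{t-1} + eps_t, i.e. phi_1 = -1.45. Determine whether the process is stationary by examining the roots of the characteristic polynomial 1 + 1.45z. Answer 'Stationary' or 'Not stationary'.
\text{Not stationary}

The AR(p) characteristic polynomial is P(z) = 1 + 1.45z.
Stationarity requires all roots to lie outside the unit circle, i.e. |z| > 1 for every root.
This is linear in z: 1 + (1.45) z = 0  =>  z = -1/(1.45) = -0.689655,  |z| = 0.689655.
Moduli of all roots: 0.6897.
All moduli strictly greater than 1? No.
Verdict: Not stationary.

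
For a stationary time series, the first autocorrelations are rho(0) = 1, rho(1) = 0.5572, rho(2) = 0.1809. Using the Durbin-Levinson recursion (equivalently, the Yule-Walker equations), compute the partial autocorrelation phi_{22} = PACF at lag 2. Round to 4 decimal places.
\phi_{22} = -0.1879

The PACF at lag k is phi_{kk}, the last component of the solution
to the Yule-Walker system G_k phi = r_k where
  (G_k)_{ij} = rho(|i - j|), (r_k)_i = rho(i), i,j = 1..k.
Equivalently, Durbin-Levinson gives phi_{kk} iteratively:
  phi_{11} = rho(1)
  phi_{kk} = [rho(k) - sum_{j=1..k-1} phi_{k-1,j} rho(k-j)]
            / [1 - sum_{j=1..k-1} phi_{k-1,j} rho(j)],
  phi_{k,j} = phi_{k-1,j} - phi_{kk} phi_{k-1,k-j},  j = 1..k-1.
Step k = 1:
  phi_11 = rho(1) = 0.5572.
Step k = 2:
  phi_22 = [rho(2) - phi_11 rho(1)] / [1 - phi_11 rho(1)] = [0.1809 - (0.5572)(0.5572)] / [1 - (0.5572)(0.5572)]
         = -0.12957184 / 0.68952816 = -0.1879.
Therefore phi_{22} = -0.1879.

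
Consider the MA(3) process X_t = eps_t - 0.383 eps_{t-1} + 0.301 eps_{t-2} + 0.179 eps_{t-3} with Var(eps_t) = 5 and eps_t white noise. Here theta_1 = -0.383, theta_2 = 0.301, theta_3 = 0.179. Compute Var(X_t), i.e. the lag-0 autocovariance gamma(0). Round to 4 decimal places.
\gamma(0) = 6.3467

For an MA(q) process X_t = eps_t + sum_i theta_i eps_{t-i} with
Var(eps_t) = sigma^2, the variance is
  gamma(0) = sigma^2 * (1 + sum_i theta_i^2).
  sum_i theta_i^2 = (-0.383)^2 + (0.301)^2 + (0.179)^2 = 0.146689 + 0.090601 + 0.032041 = 0.269331.
  gamma(0) = 5 * (1 + 0.269331) = 5 * 1.269331 = 6.346655, which rounds to 6.3467.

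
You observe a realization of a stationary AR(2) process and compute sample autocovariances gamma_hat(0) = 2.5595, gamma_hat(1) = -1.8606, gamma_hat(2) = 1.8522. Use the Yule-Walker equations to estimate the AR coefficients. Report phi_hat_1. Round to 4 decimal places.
\hat\phi_{1} = -0.4260

The Yule-Walker equations for an AR(p) process read, in matrix form,
  Gamma_p phi = r_p,   with   (Gamma_p)_{ij} = gamma(|i - j|),
                       (r_p)_i = gamma(i),   i,j = 1..p.
Substitute the sample gammas (Toeplitz matrix and right-hand side of size 2):
  Gamma_p = [[2.5595, -1.8606], [-1.8606, 2.5595]]
  r_p     = [-1.8606, 1.8522]
Written out:
  2.5595 phi_1 - 1.8606 phi_2 = -1.8606
  -1.8606 phi_1 + 2.5595 phi_2 = 1.8522
Solve by Cramer's rule:
  det = gamma(0)^2 - gamma(1)^2 = (2.5595)^2 - (-1.8606)^2 = 6.55104025 - 3.46183236 = 3.08920789
  phi_hat_1 = [gamma(1) gamma(0) - gamma(1) gamma(2)] / det = [(-1.8606)(2.5595) - (-1.8606)(1.8522)] / 3.08920789 = -1.31600238 / 3.08920789 = -0.426
  phi_hat_2 = [gamma(0) gamma(2) - gamma(1)^2] / det = [(2.5595)(1.8522) - (-1.8606)^2] / 3.08920789 = 1.27887354 / 3.08920789 = 0.414
So phi_hat = [-0.4260, 0.4140].
Therefore phi_hat_1 = -0.4260.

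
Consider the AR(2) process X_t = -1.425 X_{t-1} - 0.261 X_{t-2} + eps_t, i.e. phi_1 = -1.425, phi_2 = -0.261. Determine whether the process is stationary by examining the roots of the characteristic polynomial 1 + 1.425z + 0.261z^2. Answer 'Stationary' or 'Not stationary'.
\text{Not stationary}

The AR(p) characteristic polynomial is P(z) = 1 + 1.425z + 0.261z^2.
Stationarity requires all roots to lie outside the unit circle, i.e. |z| > 1 for every root.
Set 1 + (1.425) z + (0.261) z^2 = 0, i.e. a z^2 + b z + c = 0 with a = 0.261, b = 1.425, c = 1.
Discriminant D = b^2 - 4ac = (1.425)^2 - 4*(0.261)*1 = 2.030625 - (1.044) = 0.986625.
D >= 0, so the roots are real: z = (-b +/- sqrt(D)) / (2a) = (-1.425 +/- 0.99329) / (0.522).
  z_1 = (-1.425 + 0.99329) / (0.522) = -0.827,   |z_1| = 0.827.
  z_2 = (-1.425 - 0.99329) / (0.522) = -4.6327,   |z_2| = 4.6327.
Moduli of all roots: 0.8270, 4.6327.
All moduli strictly greater than 1? No.
Verdict: Not stationary.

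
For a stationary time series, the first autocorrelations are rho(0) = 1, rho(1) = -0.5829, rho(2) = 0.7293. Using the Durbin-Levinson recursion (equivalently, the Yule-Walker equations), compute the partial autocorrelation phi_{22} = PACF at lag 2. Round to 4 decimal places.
\phi_{22} = 0.5900

The PACF at lag k is phi_{kk}, the last component of the solution
to the Yule-Walker system G_k phi = r_k where
  (G_k)_{ij} = rho(|i - j|), (r_k)_i = rho(i), i,j = 1..k.
Equivalently, Durbin-Levinson gives phi_{kk} iteratively:
  phi_{11} = rho(1)
  phi_{kk} = [rho(k) - sum_{j=1..k-1} phi_{k-1,j} rho(k-j)]
            / [1 - sum_{j=1..k-1} phi_{k-1,j} rho(j)],
  phi_{k,j} = phi_{k-1,j} - phi_{kk} phi_{k-1,k-j},  j = 1..k-1.
Step k = 1:
  phi_11 = rho(1) = -0.5829.
Step k = 2:
  phi_22 = [rho(2) - phi_11 rho(1)] / [1 - phi_11 rho(1)] = [0.7293 - (-0.5829)(-0.5829)] / [1 - (-0.5829)(-0.5829)]
         = 0.38952759 / 0.66022759 = 0.59.
Therefore phi_{22} = 0.5900.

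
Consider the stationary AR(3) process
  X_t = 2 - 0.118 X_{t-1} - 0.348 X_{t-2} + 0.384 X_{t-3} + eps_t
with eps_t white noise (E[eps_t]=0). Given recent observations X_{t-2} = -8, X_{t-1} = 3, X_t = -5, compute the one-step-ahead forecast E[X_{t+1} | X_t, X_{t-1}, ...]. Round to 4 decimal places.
E[X_{t+1} \mid \mathcal F_t] = -1.5260

For an AR(p) model X_t = c + sum_i phi_i X_{t-i} + eps_t, the
one-step-ahead conditional mean is
  E[X_{t+1} | X_t, ...] = c + sum_i phi_i X_{t+1-i}.
Substitute known values:
  E[X_{t+1} | ...] = 2 + (-0.118) * (-5) + (-0.348) * (3) + (0.384) * (-8)
                   = -1.5260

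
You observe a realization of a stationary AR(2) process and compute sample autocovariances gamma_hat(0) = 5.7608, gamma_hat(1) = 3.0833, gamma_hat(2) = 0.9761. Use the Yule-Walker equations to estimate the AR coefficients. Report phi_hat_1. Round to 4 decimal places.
\hat\phi_{1} = 0.6230

The Yule-Walker equations for an AR(p) process read, in matrix form,
  Gamma_p phi = r_p,   with   (Gamma_p)_{ij} = gamma(|i - j|),
                       (r_p)_i = gamma(i),   i,j = 1..p.
Substitute the sample gammas (Toeplitz matrix and right-hand side of size 2):
  Gamma_p = [[5.7608, 3.0833], [3.0833, 5.7608]]
  r_p     = [3.0833, 0.9761]
Written out:
  5.7608 phi_1 + 3.0833 phi_2 = 3.0833
  3.0833 phi_1 + 5.7608 phi_2 = 0.9761
Solve by Cramer's rule:
  det = gamma(0)^2 - gamma(1)^2 = (5.7608)^2 - (3.0833)^2 = 33.18681664 - 9.50673889 = 23.68007775
  phi_hat_1 = [gamma(1) gamma(0) - gamma(1) gamma(2)] / det = [(3.0833)(5.7608) - (3.0833)(0.9761)] / 23.68007775 = 14.75266551 / 23.68007775 = 0.623
  phi_hat_2 = [gamma(0) gamma(2) - gamma(1)^2] / det = [(5.7608)(0.9761) - (3.0833)^2] / 23.68007775 = -3.88362201 / 23.68007775 = -0.164
So phi_hat = [0.6230, -0.1640].
Therefore phi_hat_1 = 0.6230.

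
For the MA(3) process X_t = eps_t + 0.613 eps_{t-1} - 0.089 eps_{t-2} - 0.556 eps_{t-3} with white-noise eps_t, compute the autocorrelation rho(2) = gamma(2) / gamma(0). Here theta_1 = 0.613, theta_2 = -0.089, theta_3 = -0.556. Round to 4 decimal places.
\rho(2) = -0.2539

For an MA(q) process with theta_0 = 1, the autocovariance is
  gamma(k) = sigma^2 * sum_{i=0..q-k} theta_i * theta_{i+k},
and rho(k) = gamma(k) / gamma(0). Sigma^2 cancels.
  numerator   = (1)*(-0.089) + (0.613)*(-0.556) = -0.429828.
  denominator = (1)^2 + (0.613)^2 + (-0.089)^2 + (-0.556)^2 = 1.692826.
  rho(2) = -0.429828 / 1.692826 = -0.2539.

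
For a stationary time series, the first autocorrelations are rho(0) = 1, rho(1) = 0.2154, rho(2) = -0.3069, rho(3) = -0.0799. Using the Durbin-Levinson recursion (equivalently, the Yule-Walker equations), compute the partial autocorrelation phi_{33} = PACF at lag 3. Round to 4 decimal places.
\phi_{33} = 0.1100

The PACF at lag k is phi_{kk}, the last component of the solution
to the Yule-Walker system G_k phi = r_k where
  (G_k)_{ij} = rho(|i - j|), (r_k)_i = rho(i), i,j = 1..k.
Equivalently, Durbin-Levinson gives phi_{kk} iteratively:
  phi_{11} = rho(1)
  phi_{kk} = [rho(k) - sum_{j=1..k-1} phi_{k-1,j} rho(k-j)]
            / [1 - sum_{j=1..k-1} phi_{k-1,j} rho(j)],
  phi_{k,j} = phi_{k-1,j} - phi_{kk} phi_{k-1,k-j},  j = 1..k-1.
Step k = 1:
  phi_11 = rho(1) = 0.2154.
Step k = 2:
  phi_22 = [rho(2) - phi_11 rho(1)] / [1 - phi_11 rho(1)] = [-0.3069 - (0.2154)(0.2154)] / [1 - (0.2154)(0.2154)]
         = -0.35329716 / 0.95360284 = -0.370487.
  Update: phi_21 = phi_11 - phi_22 phi_11 = 0.2154 - (-0.370487)(0.2154) = 0.295203.
Step k = 3:
  phi_33 = [rho(3) - phi_21 rho(2) - phi_22 rho(1)] / [1 - phi_21 rho(1) - phi_22 rho(2)]
    numerator   = -0.0799 - (0.295203)(-0.3069) - (-0.370487)(0.2154) = 0.09050058
    denominator = 1 - (0.295203)(0.2154) - (-0.370487)(-0.3069) = 0.82271094
  phi_33 = 0.09050058 / 0.82271094 = 0.11.
Therefore phi_{33} = 0.1100.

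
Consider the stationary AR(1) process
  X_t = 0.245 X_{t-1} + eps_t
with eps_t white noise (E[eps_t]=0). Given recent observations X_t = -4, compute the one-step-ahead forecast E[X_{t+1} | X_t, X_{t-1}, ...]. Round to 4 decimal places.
E[X_{t+1} \mid \mathcal F_t] = -0.9800

For an AR(p) model X_t = c + sum_i phi_i X_{t-i} + eps_t, the
one-step-ahead conditional mean is
  E[X_{t+1} | X_t, ...] = c + sum_i phi_i X_{t+1-i}.
Substitute known values:
  E[X_{t+1} | ...] = (0.245) * (-4)
                   = -0.9800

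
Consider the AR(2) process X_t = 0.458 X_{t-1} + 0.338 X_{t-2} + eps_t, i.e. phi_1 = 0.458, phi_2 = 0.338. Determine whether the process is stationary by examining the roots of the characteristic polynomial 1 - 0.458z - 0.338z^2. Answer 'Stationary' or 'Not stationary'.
\text{Stationary}

The AR(p) characteristic polynomial is P(z) = 1 - 0.458z - 0.338z^2.
Stationarity requires all roots to lie outside the unit circle, i.e. |z| > 1 for every root.
Set 1 + (-0.458) z + (-0.338) z^2 = 0, i.e. a z^2 + b z + c = 0 with a = -0.338, b = -0.458, c = 1.
Discriminant D = b^2 - 4ac = (-0.458)^2 - 4*(-0.338)*1 = 0.209764 - (-1.352) = 1.561764.
D >= 0, so the roots are real: z = (-b +/- sqrt(D)) / (2a) = (0.458 +/- 1.249706) / (-0.676).
  z_1 = (0.458 + 1.249706) / (-0.676) = -2.5262,   |z_1| = 2.5262.
  z_2 = (0.458 - 1.249706) / (-0.676) = 1.1712,   |z_2| = 1.1712.
Moduli of all roots: 2.5262, 1.1712.
All moduli strictly greater than 1? Yes.
Verdict: Stationary.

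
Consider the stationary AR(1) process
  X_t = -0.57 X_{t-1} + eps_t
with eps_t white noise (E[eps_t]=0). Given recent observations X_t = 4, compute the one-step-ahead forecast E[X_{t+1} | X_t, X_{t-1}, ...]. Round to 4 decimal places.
E[X_{t+1} \mid \mathcal F_t] = -2.2800

For an AR(p) model X_t = c + sum_i phi_i X_{t-i} + eps_t, the
one-step-ahead conditional mean is
  E[X_{t+1} | X_t, ...] = c + sum_i phi_i X_{t+1-i}.
Substitute known values:
  E[X_{t+1} | ...] = (-0.57) * (4)
                   = -2.2800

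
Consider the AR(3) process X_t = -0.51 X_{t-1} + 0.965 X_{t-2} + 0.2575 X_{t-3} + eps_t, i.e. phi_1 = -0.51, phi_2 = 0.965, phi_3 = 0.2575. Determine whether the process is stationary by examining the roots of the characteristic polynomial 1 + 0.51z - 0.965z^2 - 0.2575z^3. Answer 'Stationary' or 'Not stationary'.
\text{Not stationary}

The AR(p) characteristic polynomial is P(z) = 1 + 0.51z - 0.965z^2 - 0.2575z^3.
Stationarity requires all roots to lie outside the unit circle, i.e. |z| > 1 for every root.
Degree 3: look for a simple real root z0 first, then factor out (1 - z/z0) and solve the remaining quadratic.
Testing z0 = -4: P(-4) = 1 + (0.51)(-4) + (-0.965)(-4)^2 + (-0.2575)(-4)^3
  = 1 + (-2.04) + (-15.44) + (16.48) = 0.  So z_0 = -4 is a root, |z_0| = 4.
Divide out the factor (1 + 0.25 z) = (1 - z/z0) (since 1/z0 = -0.25):
  P(z) = (1 + 0.25 z)(1 + (0.26) z + (-1.03) z^2)
  [check: z-coef 0.26 - (-0.25) = 0.51; z^2-coef -1.03 - (-0.25)(0.26) = -0.965; z^3-coef -(-0.25)(-1.03) = -0.2575.]
Remaining roots from the quadratic factor 1 + (0.26) z + (-1.03) z^2:
  Set 1 + (0.26) z + (-1.03) z^2 = 0, i.e. a z^2 + b z + c = 0 with a = -1.03, b = 0.26, c = 1.
  Discriminant D = b^2 - 4ac = (0.26)^2 - 4*(-1.03)*1 = 0.0676 - (-4.12) = 4.1876.
  D >= 0, so the roots are real: z = (-b +/- sqrt(D)) / (2a) = (-0.26 +/- 2.046363) / (-2.06).
    z_1 = (-0.26 + 2.046363) / (-2.06) = -0.8672,   |z_1| = 0.8672.
    z_2 = (-0.26 - 2.046363) / (-2.06) = 1.1196,   |z_2| = 1.1196.
Moduli of all roots: 4.0000, 0.8672, 1.1196.
All moduli strictly greater than 1? No.
Verdict: Not stationary.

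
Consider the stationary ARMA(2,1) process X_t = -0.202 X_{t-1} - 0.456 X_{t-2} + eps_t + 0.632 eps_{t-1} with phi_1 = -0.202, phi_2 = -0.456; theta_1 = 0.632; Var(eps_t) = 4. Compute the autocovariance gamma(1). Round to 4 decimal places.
\gamma(1) = 0.8618

Multiply the model equation by X_{t-k} and take expectations. With theta_0 = psi_0 = 1 and psi_j the MA(infinity) weights, this gives
  gamma(k) - sum_i phi_i gamma(k-i) = c_k,
  c_k = sigma^2 * sum_{j=k..q} theta_j psi_{j-k}   (c_k = 0 for k > q),
using gamma(-m) = gamma(m).
psi-weights needed (psi_j = theta_j + sum_i phi_i psi_{j-i}):
  psi_1 = theta_1 + phi_1 = 0.632 + (-0.202) = 0.43
Right-hand sides:
  c_0 = sigma^2 (1 + theta_1 psi_1) = 4 * (1 + (0.632)(0.43)) = 4 * 1.27176 = 5.08704
  c_1 = sigma^2 theta_1 = 4 * (0.632) = 2.528
  c_2 = 0
Equations for k = 0, 1, 2 (AR order 2, c_2 = 0):
  (E0) gamma(0) = phi_1 gamma(1) + phi_2 gamma(2) + c_0
  (E1) gamma(1) = phi_1 gamma(0) + phi_2 gamma(1) + c_1
  (E2) gamma(2) = phi_1 gamma(1) + phi_2 gamma(0)
From (E1): gamma(1) = A gamma(0) + B with
  A = phi_1 / (1 - phi_2) = -0.202 / 1.456 = -0.138736,   B = c_1 / (1 - phi_2) = 2.528 / 1.456 = 1.736264.
Insert (E2) into (E0): gamma(0) (1 - phi_2^2) = phi_1 (1 + phi_2) gamma(1) + c_0.
  phi_1 (1 + phi_2) = (-0.202)(0.544) = -0.109888,   1 - phi_2^2 = 0.792064.
Replace gamma(1) by A gamma(0) + B and collect gamma(0):
  gamma(0) [0.792064 - (-0.109888)(-0.138736)] = (-0.109888)(1.736264) + 5.08704
  gamma(0) * 0.776819 = 4.896245
  gamma(0) = 4.896245 / 0.776819 = 6.302946.
  gamma(1) = A gamma(0) + B = (-0.138736)(6.302946) + (1.736264) = 0.861817.
Therefore gamma(1) = 0.8618 (to 4 decimal places).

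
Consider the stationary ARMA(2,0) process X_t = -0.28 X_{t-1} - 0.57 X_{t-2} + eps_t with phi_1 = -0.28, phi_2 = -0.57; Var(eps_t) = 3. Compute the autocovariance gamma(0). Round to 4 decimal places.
\gamma(0) = 4.5898

Multiply the model equation by X_{t-k} and take expectations. With theta_0 = psi_0 = 1 and psi_j the MA(infinity) weights, this gives
  gamma(k) - sum_i phi_i gamma(k-i) = c_k,
  c_k = sigma^2 * sum_{j=k..q} theta_j psi_{j-k}   (c_k = 0 for k > q),
using gamma(-m) = gamma(m).
Pure AR (q = 0): c_0 = sigma^2 = 3, c_k = 0 for k >= 1.
Equations for k = 0, 1, 2 (AR order 2, c_2 = 0):
  (E0) gamma(0) = phi_1 gamma(1) + phi_2 gamma(2) + c_0
  (E1) gamma(1) = phi_1 gamma(0) + phi_2 gamma(1) + c_1
  (E2) gamma(2) = phi_1 gamma(1) + phi_2 gamma(0)
From (E1): gamma(1) = A gamma(0) + B with
  A = phi_1 / (1 - phi_2) = -0.28 / 1.57 = -0.178344,   B = c_1 / (1 - phi_2) = 0 / 1.57 = 0.
Insert (E2) into (E0): gamma(0) (1 - phi_2^2) = phi_1 (1 + phi_2) gamma(1) + c_0.
  phi_1 (1 + phi_2) = (-0.28)(0.43) = -0.1204,   1 - phi_2^2 = 0.6751.
Replace gamma(1) by A gamma(0) + B and collect gamma(0):
  gamma(0) [0.6751 - (-0.1204)(-0.178344)] = c_0 = 3
  gamma(0) * 0.653627 = 3
  gamma(0) = 3 / 0.653627 = 4.589771.
Therefore gamma(0) = 4.5898 (to 4 decimal places).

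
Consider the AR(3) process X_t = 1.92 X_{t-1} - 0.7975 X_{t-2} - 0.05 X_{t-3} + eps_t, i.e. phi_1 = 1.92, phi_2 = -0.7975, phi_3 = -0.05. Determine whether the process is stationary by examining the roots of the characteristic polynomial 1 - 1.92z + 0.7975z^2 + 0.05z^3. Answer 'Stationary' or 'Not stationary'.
\text{Not stationary}

The AR(p) characteristic polynomial is P(z) = 1 - 1.92z + 0.7975z^2 + 0.05z^3.
Stationarity requires all roots to lie outside the unit circle, i.e. |z| > 1 for every root.
Degree 3: look for a simple real root z0 first, then factor out (1 - z/z0) and solve the remaining quadratic.
Testing z0 = 0.8: P(0.8) = 1 + (-1.92)(0.8) + (0.7975)(0.8)^2 + (0.05)(0.8)^3
  = 1 + (-1.536) + (0.5104) + (0.0256) = 0.  So z_0 = 0.8 is a root, |z_0| = 0.8.
Divide out the factor (1 - 1.25 z) = (1 - z/z0) (since 1/z0 = 1.25):
  P(z) = (1 - 1.25 z)(1 + (-0.67) z + (-0.04) z^2)
  [check: z-coef -0.67 - (1.25) = -1.92; z^2-coef -0.04 - (1.25)(-0.67) = 0.7975; z^3-coef -(1.25)(-0.04) = 0.05.]
Remaining roots from the quadratic factor 1 + (-0.67) z + (-0.04) z^2:
  Set 1 + (-0.67) z + (-0.04) z^2 = 0, i.e. a z^2 + b z + c = 0 with a = -0.04, b = -0.67, c = 1.
  Discriminant D = b^2 - 4ac = (-0.67)^2 - 4*(-0.04)*1 = 0.4489 - (-0.16) = 0.6089.
  D >= 0, so the roots are real: z = (-b +/- sqrt(D)) / (2a) = (0.67 +/- 0.78032) / (-0.08).
    z_1 = (0.67 + 0.78032) / (-0.08) = -18.129,   |z_1| = 18.129.
    z_2 = (0.67 - 0.78032) / (-0.08) = 1.379,   |z_2| = 1.379.
Moduli of all roots: 0.8000, 18.1290, 1.3790.
All moduli strictly greater than 1? No.
Verdict: Not stationary.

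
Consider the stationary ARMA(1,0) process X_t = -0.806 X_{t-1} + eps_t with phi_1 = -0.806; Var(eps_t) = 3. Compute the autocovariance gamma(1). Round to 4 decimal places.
\gamma(1) = -6.9014

Multiply the model equation by X_{t-k} and take expectations. With theta_0 = psi_0 = 1 and psi_j the MA(infinity) weights, this gives
  gamma(k) - sum_i phi_i gamma(k-i) = c_k,
  c_k = sigma^2 * sum_{j=k..q} theta_j psi_{j-k}   (c_k = 0 for k > q),
using gamma(-m) = gamma(m).
Pure AR (q = 0): c_0 = sigma^2 = 3, c_k = 0 for k >= 1.
Equations for k = 0 and k = 1 (AR order 1):
  gamma(0) = phi_1 gamma(1) + c_0
  gamma(1) = phi_1 gamma(0) + c_1
Substituting the second into the first: gamma(0) (1 - phi_1^2) = c_0 + phi_1 c_1, so
  gamma(0) = c_0 / (1 - phi_1^2) = 3 / (1 - (-0.806)^2) = 3 / 0.350364 = 8.562524.
  gamma(1) = phi_1 gamma(0) = (-0.806)(8.562524) = -6.901394.
Therefore gamma(1) = -6.9014 (to 4 decimal places).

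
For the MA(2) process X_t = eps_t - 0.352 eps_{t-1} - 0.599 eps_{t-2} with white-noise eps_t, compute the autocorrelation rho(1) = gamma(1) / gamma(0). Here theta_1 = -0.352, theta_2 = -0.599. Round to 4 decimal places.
\rho(1) = -0.0952

For an MA(q) process with theta_0 = 1, the autocovariance is
  gamma(k) = sigma^2 * sum_{i=0..q-k} theta_i * theta_{i+k},
and rho(k) = gamma(k) / gamma(0). Sigma^2 cancels.
  numerator   = (1)*(-0.352) + (-0.352)*(-0.599) = -0.141152.
  denominator = (1)^2 + (-0.352)^2 + (-0.599)^2 = 1.482705.
  rho(1) = -0.141152 / 1.482705 = -0.0952.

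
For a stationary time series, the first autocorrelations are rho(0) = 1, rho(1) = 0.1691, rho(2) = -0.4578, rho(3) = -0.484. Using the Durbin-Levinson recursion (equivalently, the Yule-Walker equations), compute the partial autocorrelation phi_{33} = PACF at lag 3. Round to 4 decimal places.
\phi_{33} = -0.3890

The PACF at lag k is phi_{kk}, the last component of the solution
to the Yule-Walker system G_k phi = r_k where
  (G_k)_{ij} = rho(|i - j|), (r_k)_i = rho(i), i,j = 1..k.
Equivalently, Durbin-Levinson gives phi_{kk} iteratively:
  phi_{11} = rho(1)
  phi_{kk} = [rho(k) - sum_{j=1..k-1} phi_{k-1,j} rho(k-j)]
            / [1 - sum_{j=1..k-1} phi_{k-1,j} rho(j)],
  phi_{k,j} = phi_{k-1,j} - phi_{kk} phi_{k-1,k-j},  j = 1..k-1.
Step k = 1:
  phi_11 = rho(1) = 0.1691.
Step k = 2:
  phi_22 = [rho(2) - phi_11 rho(1)] / [1 - phi_11 rho(1)] = [-0.4578 - (0.1691)(0.1691)] / [1 - (0.1691)(0.1691)]
         = -0.48639481 / 0.97140519 = -0.500713.
  Update: phi_21 = phi_11 - phi_22 phi_11 = 0.1691 - (-0.500713)(0.1691) = 0.25377.
Step k = 3:
  phi_33 = [rho(3) - phi_21 rho(2) - phi_22 rho(1)] / [1 - phi_21 rho(1) - phi_22 rho(2)]
    numerator   = -0.484 - (0.25377)(-0.4578) - (-0.500713)(0.1691) = -0.28315337
    denominator = 1 - (0.25377)(0.1691) - (-0.500713)(-0.4578) = 0.72786118
  phi_33 = -0.28315337 / 0.72786118 = -0.389.
Therefore phi_{33} = -0.3890.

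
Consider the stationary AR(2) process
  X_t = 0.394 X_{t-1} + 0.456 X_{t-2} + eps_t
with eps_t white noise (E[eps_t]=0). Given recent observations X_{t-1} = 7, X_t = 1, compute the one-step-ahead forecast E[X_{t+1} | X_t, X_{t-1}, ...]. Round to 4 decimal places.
E[X_{t+1} \mid \mathcal F_t] = 3.5860

For an AR(p) model X_t = c + sum_i phi_i X_{t-i} + eps_t, the
one-step-ahead conditional mean is
  E[X_{t+1} | X_t, ...] = c + sum_i phi_i X_{t+1-i}.
Substitute known values:
  E[X_{t+1} | ...] = (0.394) * (1) + (0.456) * (7)
                   = 3.5860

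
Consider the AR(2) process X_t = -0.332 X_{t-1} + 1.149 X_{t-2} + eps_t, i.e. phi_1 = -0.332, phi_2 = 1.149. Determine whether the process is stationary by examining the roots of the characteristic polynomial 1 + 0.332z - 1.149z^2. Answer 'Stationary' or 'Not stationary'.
\text{Not stationary}

The AR(p) characteristic polynomial is P(z) = 1 + 0.332z - 1.149z^2.
Stationarity requires all roots to lie outside the unit circle, i.e. |z| > 1 for every root.
Set 1 + (0.332) z + (-1.149) z^2 = 0, i.e. a z^2 + b z + c = 0 with a = -1.149, b = 0.332, c = 1.
Discriminant D = b^2 - 4ac = (0.332)^2 - 4*(-1.149)*1 = 0.110224 - (-4.596) = 4.706224.
D >= 0, so the roots are real: z = (-b +/- sqrt(D)) / (2a) = (-0.332 +/- 2.169383) / (-2.298).
  z_1 = (-0.332 + 2.169383) / (-2.298) = -0.7996,   |z_1| = 0.7996.
  z_2 = (-0.332 - 2.169383) / (-2.298) = 1.0885,   |z_2| = 1.0885.
Moduli of all roots: 0.7996, 1.0885.
All moduli strictly greater than 1? No.
Verdict: Not stationary.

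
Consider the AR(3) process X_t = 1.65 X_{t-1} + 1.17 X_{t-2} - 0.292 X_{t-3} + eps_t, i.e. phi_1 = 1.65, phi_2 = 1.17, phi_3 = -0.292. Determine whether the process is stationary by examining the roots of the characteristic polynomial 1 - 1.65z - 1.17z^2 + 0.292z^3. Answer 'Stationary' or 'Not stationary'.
\text{Not stationary}

The AR(p) characteristic polynomial is P(z) = 1 - 1.65z - 1.17z^2 + 0.292z^3.
Stationarity requires all roots to lie outside the unit circle, i.e. |z| > 1 for every root.
Degree 3: look for a simple real root z0 first, then factor out (1 - z/z0) and solve the remaining quadratic.
Testing z0 = 5: P(5) = 1 + (-1.65)(5) + (-1.17)(5)^2 + (0.292)(5)^3
  = 1 + (-8.25) + (-29.25) + (36.5) = 0.  So z_0 = 5 is a root, |z_0| = 5.
Divide out the factor (1 - 0.2 z) = (1 - z/z0) (since 1/z0 = 0.2):
  P(z) = (1 - 0.2 z)(1 + (-1.45) z + (-1.46) z^2)
  [check: z-coef -1.45 - (0.2) = -1.65; z^2-coef -1.46 - (0.2)(-1.45) = -1.17; z^3-coef -(0.2)(-1.46) = 0.292.]
Remaining roots from the quadratic factor 1 + (-1.45) z + (-1.46) z^2:
  Set 1 + (-1.45) z + (-1.46) z^2 = 0, i.e. a z^2 + b z + c = 0 with a = -1.46, b = -1.45, c = 1.
  Discriminant D = b^2 - 4ac = (-1.45)^2 - 4*(-1.46)*1 = 2.1025 - (-5.84) = 7.9425.
  D >= 0, so the roots are real: z = (-b +/- sqrt(D)) / (2a) = (1.45 +/- 2.818244) / (-2.92).
    z_1 = (1.45 + 2.818244) / (-2.92) = -1.4617,   |z_1| = 1.4617.
    z_2 = (1.45 - 2.818244) / (-2.92) = 0.4686,   |z_2| = 0.4686.
Moduli of all roots: 5.0000, 1.4617, 0.4686.
All moduli strictly greater than 1? No.
Verdict: Not stationary.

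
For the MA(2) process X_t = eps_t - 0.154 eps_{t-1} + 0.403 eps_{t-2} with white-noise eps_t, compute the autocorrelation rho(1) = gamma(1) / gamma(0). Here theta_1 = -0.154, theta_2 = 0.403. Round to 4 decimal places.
\rho(1) = -0.1822

For an MA(q) process with theta_0 = 1, the autocovariance is
  gamma(k) = sigma^2 * sum_{i=0..q-k} theta_i * theta_{i+k},
and rho(k) = gamma(k) / gamma(0). Sigma^2 cancels.
  numerator   = (1)*(-0.154) + (-0.154)*(0.403) = -0.216062.
  denominator = (1)^2 + (-0.154)^2 + (0.403)^2 = 1.186125.
  rho(1) = -0.216062 / 1.186125 = -0.1822.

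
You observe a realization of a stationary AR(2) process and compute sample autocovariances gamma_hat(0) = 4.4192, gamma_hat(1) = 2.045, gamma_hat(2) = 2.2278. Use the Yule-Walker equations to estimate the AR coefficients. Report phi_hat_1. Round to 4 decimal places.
\hat\phi_{1} = 0.2920

The Yule-Walker equations for an AR(p) process read, in matrix form,
  Gamma_p phi = r_p,   with   (Gamma_p)_{ij} = gamma(|i - j|),
                       (r_p)_i = gamma(i),   i,j = 1..p.
Substitute the sample gammas (Toeplitz matrix and right-hand side of size 2):
  Gamma_p = [[4.4192, 2.045], [2.045, 4.4192]]
  r_p     = [2.045, 2.2278]
Written out:
  4.4192 phi_1 + 2.045 phi_2 = 2.045
  2.045 phi_1 + 4.4192 phi_2 = 2.2278
Solve by Cramer's rule:
  det = gamma(0)^2 - gamma(1)^2 = (4.4192)^2 - (2.045)^2 = 19.52932864 - 4.182025 = 15.34730364
  phi_hat_1 = [gamma(1) gamma(0) - gamma(1) gamma(2)] / det = [(2.045)(4.4192) - (2.045)(2.2278)] / 15.34730364 = 4.481413 / 15.34730364 = 0.292
  phi_hat_2 = [gamma(0) gamma(2) - gamma(1)^2] / det = [(4.4192)(2.2278) - (2.045)^2] / 15.34730364 = 5.66306876 / 15.34730364 = 0.369
So phi_hat = [0.2920, 0.3690].
Therefore phi_hat_1 = 0.2920.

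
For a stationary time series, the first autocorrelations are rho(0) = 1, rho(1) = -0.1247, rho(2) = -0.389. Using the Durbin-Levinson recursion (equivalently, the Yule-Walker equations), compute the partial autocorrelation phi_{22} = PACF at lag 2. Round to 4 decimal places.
\phi_{22} = -0.4109

The PACF at lag k is phi_{kk}, the last component of the solution
to the Yule-Walker system G_k phi = r_k where
  (G_k)_{ij} = rho(|i - j|), (r_k)_i = rho(i), i,j = 1..k.
Equivalently, Durbin-Levinson gives phi_{kk} iteratively:
  phi_{11} = rho(1)
  phi_{kk} = [rho(k) - sum_{j=1..k-1} phi_{k-1,j} rho(k-j)]
            / [1 - sum_{j=1..k-1} phi_{k-1,j} rho(j)],
  phi_{k,j} = phi_{k-1,j} - phi_{kk} phi_{k-1,k-j},  j = 1..k-1.
Step k = 1:
  phi_11 = rho(1) = -0.1247.
Step k = 2:
  phi_22 = [rho(2) - phi_11 rho(1)] / [1 - phi_11 rho(1)] = [-0.389 - (-0.1247)(-0.1247)] / [1 - (-0.1247)(-0.1247)]
         = -0.40455009 / 0.98444991 = -0.4109.
Therefore phi_{22} = -0.4109.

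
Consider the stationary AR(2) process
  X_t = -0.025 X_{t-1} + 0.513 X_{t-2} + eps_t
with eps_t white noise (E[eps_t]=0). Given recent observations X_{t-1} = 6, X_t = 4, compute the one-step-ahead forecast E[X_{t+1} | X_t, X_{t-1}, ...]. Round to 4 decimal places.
E[X_{t+1} \mid \mathcal F_t] = 2.9780

For an AR(p) model X_t = c + sum_i phi_i X_{t-i} + eps_t, the
one-step-ahead conditional mean is
  E[X_{t+1} | X_t, ...] = c + sum_i phi_i X_{t+1-i}.
Substitute known values:
  E[X_{t+1} | ...] = (-0.025) * (4) + (0.513) * (6)
                   = 2.9780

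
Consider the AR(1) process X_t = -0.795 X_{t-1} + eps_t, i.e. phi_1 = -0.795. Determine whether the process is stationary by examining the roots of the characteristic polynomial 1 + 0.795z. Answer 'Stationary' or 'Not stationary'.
\text{Stationary}

The AR(p) characteristic polynomial is P(z) = 1 + 0.795z.
Stationarity requires all roots to lie outside the unit circle, i.e. |z| > 1 for every root.
This is linear in z: 1 + (0.795) z = 0  =>  z = -1/(0.795) = -1.257862,  |z| = 1.257862.
Moduli of all roots: 1.2579.
All moduli strictly greater than 1? Yes.
Verdict: Stationary.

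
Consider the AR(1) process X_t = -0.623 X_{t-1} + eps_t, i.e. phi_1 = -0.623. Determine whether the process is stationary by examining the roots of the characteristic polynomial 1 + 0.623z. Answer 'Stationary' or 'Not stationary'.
\text{Stationary}

The AR(p) characteristic polynomial is P(z) = 1 + 0.623z.
Stationarity requires all roots to lie outside the unit circle, i.e. |z| > 1 for every root.
This is linear in z: 1 + (0.623) z = 0  =>  z = -1/(0.623) = -1.605136,  |z| = 1.605136.
Moduli of all roots: 1.6051.
All moduli strictly greater than 1? Yes.
Verdict: Stationary.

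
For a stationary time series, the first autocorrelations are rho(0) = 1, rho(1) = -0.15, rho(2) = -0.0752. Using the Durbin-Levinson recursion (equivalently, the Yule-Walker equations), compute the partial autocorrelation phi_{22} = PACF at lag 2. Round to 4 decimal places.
\phi_{22} = -0.0999

The PACF at lag k is phi_{kk}, the last component of the solution
to the Yule-Walker system G_k phi = r_k where
  (G_k)_{ij} = rho(|i - j|), (r_k)_i = rho(i), i,j = 1..k.
Equivalently, Durbin-Levinson gives phi_{kk} iteratively:
  phi_{11} = rho(1)
  phi_{kk} = [rho(k) - sum_{j=1..k-1} phi_{k-1,j} rho(k-j)]
            / [1 - sum_{j=1..k-1} phi_{k-1,j} rho(j)],
  phi_{k,j} = phi_{k-1,j} - phi_{kk} phi_{k-1,k-j},  j = 1..k-1.
Step k = 1:
  phi_11 = rho(1) = -0.15.
Step k = 2:
  phi_22 = [rho(2) - phi_11 rho(1)] / [1 - phi_11 rho(1)] = [-0.0752 - (-0.15)(-0.15)] / [1 - (-0.15)(-0.15)]
         = -0.0977 / 0.9775 = -0.0999.
Therefore phi_{22} = -0.0999.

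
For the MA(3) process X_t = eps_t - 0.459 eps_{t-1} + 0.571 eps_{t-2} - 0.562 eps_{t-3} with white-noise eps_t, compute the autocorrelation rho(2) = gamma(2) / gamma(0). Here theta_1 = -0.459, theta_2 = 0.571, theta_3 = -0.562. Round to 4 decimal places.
\rho(2) = 0.4475

For an MA(q) process with theta_0 = 1, the autocovariance is
  gamma(k) = sigma^2 * sum_{i=0..q-k} theta_i * theta_{i+k},
and rho(k) = gamma(k) / gamma(0). Sigma^2 cancels.
  numerator   = (1)*(0.571) + (-0.459)*(-0.562) = 0.828958.
  denominator = (1)^2 + (-0.459)^2 + (0.571)^2 + (-0.562)^2 = 1.852566.
  rho(2) = 0.828958 / 1.852566 = 0.4475.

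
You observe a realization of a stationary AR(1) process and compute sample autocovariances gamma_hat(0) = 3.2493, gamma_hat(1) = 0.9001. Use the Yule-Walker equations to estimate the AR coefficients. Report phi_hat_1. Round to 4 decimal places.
\hat\phi_{1} = 0.2770

The Yule-Walker equations for an AR(p) process read, in matrix form,
  Gamma_p phi = r_p,   with   (Gamma_p)_{ij} = gamma(|i - j|),
                       (r_p)_i = gamma(i),   i,j = 1..p.
Substitute the sample gammas (Toeplitz matrix and right-hand side of size 1):
  Gamma_p = [[3.2493]]
  r_p     = [0.9001]
With p = 1 this is the single equation gamma(0) phi_1 = gamma(1):
  phi_hat_1 = gamma(1) / gamma(0) = 0.9001 / 3.2493 = 0.2770.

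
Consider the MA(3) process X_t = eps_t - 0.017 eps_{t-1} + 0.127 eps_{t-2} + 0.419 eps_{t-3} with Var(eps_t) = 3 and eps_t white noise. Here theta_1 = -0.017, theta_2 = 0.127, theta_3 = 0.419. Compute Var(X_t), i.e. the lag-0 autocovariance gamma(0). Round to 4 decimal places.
\gamma(0) = 3.5759

For an MA(q) process X_t = eps_t + sum_i theta_i eps_{t-i} with
Var(eps_t) = sigma^2, the variance is
  gamma(0) = sigma^2 * (1 + sum_i theta_i^2).
  sum_i theta_i^2 = (-0.017)^2 + (0.127)^2 + (0.419)^2 = 0.000289 + 0.016129 + 0.175561 = 0.191979.
  gamma(0) = 3 * (1 + 0.191979) = 3 * 1.191979 = 3.575937, which rounds to 3.5759.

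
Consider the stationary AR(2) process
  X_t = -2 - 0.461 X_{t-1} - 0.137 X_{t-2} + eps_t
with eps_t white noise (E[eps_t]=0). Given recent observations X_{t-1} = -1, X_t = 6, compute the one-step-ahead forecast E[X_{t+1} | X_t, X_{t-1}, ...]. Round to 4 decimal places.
E[X_{t+1} \mid \mathcal F_t] = -4.6290

For an AR(p) model X_t = c + sum_i phi_i X_{t-i} + eps_t, the
one-step-ahead conditional mean is
  E[X_{t+1} | X_t, ...] = c + sum_i phi_i X_{t+1-i}.
Substitute known values:
  E[X_{t+1} | ...] = -2 + (-0.461) * (6) + (-0.137) * (-1)
                   = -4.6290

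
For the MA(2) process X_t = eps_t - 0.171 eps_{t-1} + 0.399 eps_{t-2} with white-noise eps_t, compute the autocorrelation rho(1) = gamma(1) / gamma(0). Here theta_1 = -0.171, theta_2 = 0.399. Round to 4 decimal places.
\rho(1) = -0.2013

For an MA(q) process with theta_0 = 1, the autocovariance is
  gamma(k) = sigma^2 * sum_{i=0..q-k} theta_i * theta_{i+k},
and rho(k) = gamma(k) / gamma(0). Sigma^2 cancels.
  numerator   = (1)*(-0.171) + (-0.171)*(0.399) = -0.239229.
  denominator = (1)^2 + (-0.171)^2 + (0.399)^2 = 1.188442.
  rho(1) = -0.239229 / 1.188442 = -0.2013.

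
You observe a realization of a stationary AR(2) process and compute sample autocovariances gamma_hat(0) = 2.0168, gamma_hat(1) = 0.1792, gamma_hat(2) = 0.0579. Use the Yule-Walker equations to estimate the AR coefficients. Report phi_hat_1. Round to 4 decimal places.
\hat\phi_{1} = 0.0870

The Yule-Walker equations for an AR(p) process read, in matrix form,
  Gamma_p phi = r_p,   with   (Gamma_p)_{ij} = gamma(|i - j|),
                       (r_p)_i = gamma(i),   i,j = 1..p.
Substitute the sample gammas (Toeplitz matrix and right-hand side of size 2):
  Gamma_p = [[2.0168, 0.1792], [0.1792, 2.0168]]
  r_p     = [0.1792, 0.0579]
Written out:
  2.0168 phi_1 + 0.1792 phi_2 = 0.1792
  0.1792 phi_1 + 2.0168 phi_2 = 0.0579
Solve by Cramer's rule:
  det = gamma(0)^2 - gamma(1)^2 = (2.0168)^2 - (0.1792)^2 = 4.06748224 - 0.03211264 = 4.0353696
  phi_hat_1 = [gamma(1) gamma(0) - gamma(1) gamma(2)] / det = [(0.1792)(2.0168) - (0.1792)(0.0579)] / 4.0353696 = 0.35103488 / 4.0353696 = 0.087
  phi_hat_2 = [gamma(0) gamma(2) - gamma(1)^2] / det = [(2.0168)(0.0579) - (0.1792)^2] / 4.0353696 = 0.08466008 / 4.0353696 = 0.021
So phi_hat = [0.0870, 0.0210].
Therefore phi_hat_1 = 0.0870.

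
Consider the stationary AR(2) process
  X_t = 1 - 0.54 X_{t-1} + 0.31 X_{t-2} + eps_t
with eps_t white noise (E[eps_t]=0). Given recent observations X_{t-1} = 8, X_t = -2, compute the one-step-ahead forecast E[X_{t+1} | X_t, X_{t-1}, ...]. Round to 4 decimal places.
E[X_{t+1} \mid \mathcal F_t] = 4.5600

For an AR(p) model X_t = c + sum_i phi_i X_{t-i} + eps_t, the
one-step-ahead conditional mean is
  E[X_{t+1} | X_t, ...] = c + sum_i phi_i X_{t+1-i}.
Substitute known values:
  E[X_{t+1} | ...] = 1 + (-0.54) * (-2) + (0.31) * (8)
                   = 4.5600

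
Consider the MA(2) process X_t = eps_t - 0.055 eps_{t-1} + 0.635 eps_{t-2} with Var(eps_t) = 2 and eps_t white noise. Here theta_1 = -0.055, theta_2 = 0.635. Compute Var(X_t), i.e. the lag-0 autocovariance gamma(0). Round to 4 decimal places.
\gamma(0) = 2.8125

For an MA(q) process X_t = eps_t + sum_i theta_i eps_{t-i} with
Var(eps_t) = sigma^2, the variance is
  gamma(0) = sigma^2 * (1 + sum_i theta_i^2).
  sum_i theta_i^2 = (-0.055)^2 + (0.635)^2 = 0.003025 + 0.403225 = 0.40625.
  gamma(0) = 2 * (1 + 0.40625) = 2 * 1.40625 = 2.8125.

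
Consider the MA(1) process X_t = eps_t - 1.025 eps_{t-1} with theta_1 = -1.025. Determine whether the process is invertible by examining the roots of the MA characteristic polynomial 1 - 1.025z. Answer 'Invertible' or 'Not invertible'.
\text{Not invertible}

The MA(q) characteristic polynomial is P(z) = 1 - 1.025z.
Invertibility requires all roots to lie outside the unit circle, i.e. |z| > 1 for every root.
This is linear in z: 1 + (-1.025) z = 0  =>  z = -1/(-1.025) = 0.97561,  |z| = 0.97561.
Moduli of all roots: 0.9756.
All moduli strictly greater than 1? No.
Verdict: Not invertible.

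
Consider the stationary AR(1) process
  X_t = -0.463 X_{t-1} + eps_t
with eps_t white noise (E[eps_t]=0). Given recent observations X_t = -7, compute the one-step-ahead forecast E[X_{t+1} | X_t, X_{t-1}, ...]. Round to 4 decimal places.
E[X_{t+1} \mid \mathcal F_t] = 3.2410

For an AR(p) model X_t = c + sum_i phi_i X_{t-i} + eps_t, the
one-step-ahead conditional mean is
  E[X_{t+1} | X_t, ...] = c + sum_i phi_i X_{t+1-i}.
Substitute known values:
  E[X_{t+1} | ...] = (-0.463) * (-7)
                   = 3.2410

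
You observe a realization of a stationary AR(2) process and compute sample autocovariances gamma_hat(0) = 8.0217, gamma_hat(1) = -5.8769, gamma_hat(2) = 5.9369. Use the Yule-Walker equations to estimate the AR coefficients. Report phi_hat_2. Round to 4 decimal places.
\hat\phi_{2} = 0.4390

The Yule-Walker equations for an AR(p) process read, in matrix form,
  Gamma_p phi = r_p,   with   (Gamma_p)_{ij} = gamma(|i - j|),
                       (r_p)_i = gamma(i),   i,j = 1..p.
Substitute the sample gammas (Toeplitz matrix and right-hand side of size 2):
  Gamma_p = [[8.0217, -5.8769], [-5.8769, 8.0217]]
  r_p     = [-5.8769, 5.9369]
Written out:
  8.0217 phi_1 - 5.8769 phi_2 = -5.8769
  -5.8769 phi_1 + 8.0217 phi_2 = 5.9369
Solve by Cramer's rule:
  det = gamma(0)^2 - gamma(1)^2 = (8.0217)^2 - (-5.8769)^2 = 64.34767089 - 34.53795361 = 29.80971728
  phi_hat_1 = [gamma(1) gamma(0) - gamma(1) gamma(2)] / det = [(-5.8769)(8.0217) - (-5.8769)(5.9369)] / 29.80971728 = -12.25216112 / 29.80971728 = -0.411
  phi_hat_2 = [gamma(0) gamma(2) - gamma(1)^2] / det = [(8.0217)(5.9369) - (-5.8769)^2] / 29.80971728 = 13.08607712 / 29.80971728 = 0.439
So phi_hat = [-0.4110, 0.4390].
Therefore phi_hat_2 = 0.4390.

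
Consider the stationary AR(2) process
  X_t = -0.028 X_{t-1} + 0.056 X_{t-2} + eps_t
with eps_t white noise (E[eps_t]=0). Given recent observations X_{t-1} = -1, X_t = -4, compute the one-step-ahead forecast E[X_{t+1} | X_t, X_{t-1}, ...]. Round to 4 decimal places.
E[X_{t+1} \mid \mathcal F_t] = 0.0560

For an AR(p) model X_t = c + sum_i phi_i X_{t-i} + eps_t, the
one-step-ahead conditional mean is
  E[X_{t+1} | X_t, ...] = c + sum_i phi_i X_{t+1-i}.
Substitute known values:
  E[X_{t+1} | ...] = (-0.028) * (-4) + (0.056) * (-1)
                   = 0.0560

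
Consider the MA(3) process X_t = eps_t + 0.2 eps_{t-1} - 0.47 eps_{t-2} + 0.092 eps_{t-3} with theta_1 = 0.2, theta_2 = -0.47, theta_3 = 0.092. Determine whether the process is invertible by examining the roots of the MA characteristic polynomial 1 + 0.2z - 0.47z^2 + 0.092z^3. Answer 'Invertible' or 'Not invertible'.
\text{Invertible}

The MA(q) characteristic polynomial is P(z) = 1 + 0.2z - 0.47z^2 + 0.092z^3.
Invertibility requires all roots to lie outside the unit circle, i.e. |z| > 1 for every root.
Degree 3: look for a simple real root z0 first, then factor out (1 - z/z0) and solve the remaining quadratic.
Testing z0 = 2.5: P(2.5) = 1 + (0.2)(2.5) + (-0.47)(2.5)^2 + (0.092)(2.5)^3
  = 1 + (0.5) + (-2.9375) + (1.4375) = 0.  So z_0 = 2.5 is a root, |z_0| = 2.5.
Divide out the factor (1 - 0.4 z) = (1 - z/z0) (since 1/z0 = 0.4):
  P(z) = (1 - 0.4 z)(1 + (0.6) z + (-0.23) z^2)
  [check: z-coef 0.6 - (0.4) = 0.2; z^2-coef -0.23 - (0.4)(0.6) = -0.47; z^3-coef -(0.4)(-0.23) = 0.092.]
Remaining roots from the quadratic factor 1 + (0.6) z + (-0.23) z^2:
  Set 1 + (0.6) z + (-0.23) z^2 = 0, i.e. a z^2 + b z + c = 0 with a = -0.23, b = 0.6, c = 1.
  Discriminant D = b^2 - 4ac = (0.6)^2 - 4*(-0.23)*1 = 0.36 - (-0.92) = 1.28.
  D >= 0, so the roots are real: z = (-b +/- sqrt(D)) / (2a) = (-0.6 +/- 1.131371) / (-0.46).
    z_1 = (-0.6 + 1.131371) / (-0.46) = -1.1552,   |z_1| = 1.1552.
    z_2 = (-0.6 - 1.131371) / (-0.46) = 3.7638,   |z_2| = 3.7638.
Moduli of all roots: 2.5000, 1.1552, 3.7638.
All moduli strictly greater than 1? Yes.
Verdict: Invertible.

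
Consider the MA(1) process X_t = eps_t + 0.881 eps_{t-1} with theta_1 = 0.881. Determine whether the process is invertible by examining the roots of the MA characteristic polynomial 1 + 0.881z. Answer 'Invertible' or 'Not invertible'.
\text{Invertible}

The MA(q) characteristic polynomial is P(z) = 1 + 0.881z.
Invertibility requires all roots to lie outside the unit circle, i.e. |z| > 1 for every root.
This is linear in z: 1 + (0.881) z = 0  =>  z = -1/(0.881) = -1.135074,  |z| = 1.135074.
Moduli of all roots: 1.1351.
All moduli strictly greater than 1? Yes.
Verdict: Invertible.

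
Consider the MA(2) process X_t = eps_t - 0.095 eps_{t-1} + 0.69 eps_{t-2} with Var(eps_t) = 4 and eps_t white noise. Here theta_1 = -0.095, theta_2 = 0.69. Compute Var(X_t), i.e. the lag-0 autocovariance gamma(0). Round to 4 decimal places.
\gamma(0) = 5.9405

For an MA(q) process X_t = eps_t + sum_i theta_i eps_{t-i} with
Var(eps_t) = sigma^2, the variance is
  gamma(0) = sigma^2 * (1 + sum_i theta_i^2).
  sum_i theta_i^2 = (-0.095)^2 + (0.69)^2 = 0.009025 + 0.4761 = 0.485125.
  gamma(0) = 4 * (1 + 0.485125) = 4 * 1.485125 = 5.9405.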